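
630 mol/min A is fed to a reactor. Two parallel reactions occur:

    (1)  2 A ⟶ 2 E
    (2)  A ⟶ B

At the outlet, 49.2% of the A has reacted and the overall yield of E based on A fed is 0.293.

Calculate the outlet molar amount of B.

Yield of E: 2ξ₁ / 630 = 0.293 → ξ₁ = 92.29 mol/min.
Conversion of A: 2ξ₁ + 1ξ₂ = 0.492 × 630 = 310 → ξ₂ = 125.4 mol/min.
Outlet amounts (n = n₀ + Σ ν·ξ):
  A: 630 − 2(92.29) − 1(125.4) = 320
  E: 0 + 2(92.29) = 184.6
  B: 0 + 1(125.4) = 125.4

125 mol/min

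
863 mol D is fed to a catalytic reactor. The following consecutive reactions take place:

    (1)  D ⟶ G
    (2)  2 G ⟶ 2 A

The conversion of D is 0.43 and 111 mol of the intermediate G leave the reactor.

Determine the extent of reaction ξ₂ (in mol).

ξ₂ = 130 mol

Conversion of D: D consumed = 1ξ₁ = 0.43 × 863 → ξ₁ = 371.1 mol.
G balance: n_G = 0 + 1ξ₁ − 2ξ₂ = 111 → ξ₂ = (1·371.1 − 111)/2 = 130 mol.
Outlet amounts (n = n₀ + Σ ν·ξ):
  D: 863 − 1(371.1) = 491.9
  G: 0 + 1(371.1) − 2(130) = 111
  A: 0 + 2(130) = 260.1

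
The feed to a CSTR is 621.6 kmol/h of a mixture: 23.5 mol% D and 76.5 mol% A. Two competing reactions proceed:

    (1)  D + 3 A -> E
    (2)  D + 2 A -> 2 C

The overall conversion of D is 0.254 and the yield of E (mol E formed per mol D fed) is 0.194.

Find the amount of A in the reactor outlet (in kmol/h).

373 kmol/h

Yield of E: 1ξ₁ / 146.1 = 0.194 → ξ₁ = 28.34 kmol/h.
Conversion of D: 1ξ₁ + 1ξ₂ = 0.254 × 146.1 = 37.1 → ξ₂ = 8.765 kmol/h.
Outlet amounts (n = n₀ + Σ ν·ξ):
  D: 146.1 − 1(28.34) − 1(8.765) = 109
  A: 475.5 − 3(28.34) − 2(8.765) = 373
  E: 0 + 1(28.34) = 28.34
  C: 0 + 2(8.765) = 17.53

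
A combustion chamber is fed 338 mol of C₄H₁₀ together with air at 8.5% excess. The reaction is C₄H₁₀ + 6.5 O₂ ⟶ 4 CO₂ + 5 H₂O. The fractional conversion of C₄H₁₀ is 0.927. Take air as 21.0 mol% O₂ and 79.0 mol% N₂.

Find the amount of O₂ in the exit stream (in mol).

Stoichiometric O₂ = 6.5 × 338 = 2197 mol; O₂ fed = 2197 × 1.085 = 2384 mol.
N₂ fed = 2384 × 79/21 = 8967 mol.
Fuel reacted = 0.927 × 338 → ξ = 313.3 mol.
Outlet (n = n₀ + ν ξ):
  C₄H₁₀: 338 − 1(313.3) = 24.67
  O₂: 2384 − 6.5(313.3) = 347.1
  N₂: 8967 (inert)
  CO₂: 0 + 4(313.3) = 1253
  H₂O: 0 + 5(313.3) = 1567

347 mol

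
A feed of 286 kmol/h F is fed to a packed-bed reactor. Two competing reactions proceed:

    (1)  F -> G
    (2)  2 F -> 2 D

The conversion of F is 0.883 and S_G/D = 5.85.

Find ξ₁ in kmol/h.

ξ₁ = 216 kmol/h

Conversion of F: F consumed = 0.883 × 286 = 252.5 kmol/h = 1ξ₁ + 2ξ₂.
Selectivity: 1ξ₁ / (2ξ₂) = 5.85 → ξ₁ = 11.7 ξ₂.
Substitute: (1·11.7 + 2) ξ₂ = 252.5 → ξ₂ = 18.43 kmol/h, ξ₁ = 215.7 kmol/h.
Outlet amounts (n = n₀ + Σ ν·ξ):
  F: 286 − 1(215.7) − 2(18.43) = 33.46
  G: 0 + 1(215.7) = 215.7
  D: 0 + 2(18.43) = 36.87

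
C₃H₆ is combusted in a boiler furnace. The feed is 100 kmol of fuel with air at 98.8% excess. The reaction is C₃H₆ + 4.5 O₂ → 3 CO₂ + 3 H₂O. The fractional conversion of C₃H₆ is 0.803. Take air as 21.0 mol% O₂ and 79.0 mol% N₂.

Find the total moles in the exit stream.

4400 kmol

Stoichiometric O₂ = 4.5 × 100 = 450 kmol; O₂ fed = 450 × 1.988 = 894.6 kmol.
N₂ fed = 894.6 × 79/21 = 3365 kmol.
Fuel reacted = 0.803 × 100 → ξ = 80.3 kmol.
Outlet (n = n₀ + ν ξ):
  C₃H₆: 100 − 1(80.3) = 19.7
  O₂: 894.6 − 4.5(80.3) = 533.2
  N₂: 3365 (inert)
  CO₂: 0 + 3(80.3) = 240.9
  H₂O: 0 + 3(80.3) = 240.9
Total out = 19.7 + 533.2 + 3365 + 240.9 + 240.9 = 4400 kmol.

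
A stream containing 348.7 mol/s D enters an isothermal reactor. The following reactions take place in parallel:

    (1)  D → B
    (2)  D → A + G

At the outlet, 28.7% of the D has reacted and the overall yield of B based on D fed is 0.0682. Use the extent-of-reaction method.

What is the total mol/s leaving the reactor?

Yield of B: 1ξ₁ / 348.7 = 0.0682 → ξ₁ = 23.78 mol/s.
Conversion of D: 1ξ₁ + 1ξ₂ = 0.287 × 348.7 = 100.1 → ξ₂ = 76.3 mol/s.
Outlet amounts (n = n₀ + Σ ν·ξ):
  D: 348.7 − 1(23.78) − 1(76.3) = 248.6
  B: 0 + 1(23.78) = 23.78
  A: 0 + 1(76.3) = 76.3
  G: 0 + 1(76.3) = 76.3
Total out = 248.6 + 23.78 + 76.3 + 76.3 = 425 mol/s.

425 mol/s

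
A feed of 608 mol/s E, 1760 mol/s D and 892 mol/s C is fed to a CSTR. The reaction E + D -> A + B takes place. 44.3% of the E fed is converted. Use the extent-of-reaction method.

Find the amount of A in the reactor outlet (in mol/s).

E reacted = 0.443 × 608 = 269.3 mol/s; ν_E = −1, so ξ = 269.3/1 = 269.3 mol/s.
Outlet amounts (n = n₀ + ν ξ):
  E: 608 − 1(269.3) = 338.7
  D: 1760 − 1(269.3) = 1491
  A: 0 + 1(269.3) = 269.3
  B: 0 + 1(269.3) = 269.3
  C: 892 (inert)

269 mol/s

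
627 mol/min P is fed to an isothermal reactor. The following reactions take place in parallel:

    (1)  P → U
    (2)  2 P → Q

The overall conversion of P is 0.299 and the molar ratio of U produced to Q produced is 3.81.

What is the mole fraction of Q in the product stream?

0.0543

Conversion of P: P consumed = 0.299 × 627 = 187.5 mol/min = 1ξ₁ + 2ξ₂.
Selectivity: 1ξ₁ / (1ξ₂) = 3.81 → ξ₁ = 3.81 ξ₂.
Substitute: (1·3.81 + 2) ξ₂ = 187.5 → ξ₂ = 32.27 mol/min, ξ₁ = 122.9 mol/min.
Outlet amounts (n = n₀ + Σ ν·ξ):
  P: 627 − 1(122.9) − 2(32.27) = 439.5
  U: 0 + 1(122.9) = 122.9
  Q: 0 + 1(32.27) = 32.27
Total out = 594.7 mol/min; y_Q = 32.27 / 594.7 = 0.05426.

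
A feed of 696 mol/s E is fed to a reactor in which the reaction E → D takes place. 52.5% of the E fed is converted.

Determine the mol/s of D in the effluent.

E reacted = 0.525 × 696 = 365.4 mol/s; ν_E = −1, so ξ = 365.4/1 = 365.4 mol/s.
Outlet amounts (n = n₀ + ν ξ):
  E: 696 − 1(365.4) = 330.6
  D: 0 + 1(365.4) = 365.4

365 mol/s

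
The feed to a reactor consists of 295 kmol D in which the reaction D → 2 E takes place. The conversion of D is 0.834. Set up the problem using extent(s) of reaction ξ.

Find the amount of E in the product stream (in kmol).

492 kmol

D reacted = 0.834 × 295 = 246 kmol; ν_D = −1, so ξ = 246/1 = 246 kmol.
Outlet amounts (n = n₀ + ν ξ):
  D: 295 − 1(246) = 48.97
  E: 0 + 2(246) = 492.1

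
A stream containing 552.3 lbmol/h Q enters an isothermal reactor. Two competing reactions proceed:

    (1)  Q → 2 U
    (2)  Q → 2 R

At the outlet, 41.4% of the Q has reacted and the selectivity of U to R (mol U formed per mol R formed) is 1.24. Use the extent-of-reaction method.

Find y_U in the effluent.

Conversion of Q: Q consumed = 0.414 × 552.3 = 228.7 lbmol/h = 1ξ₁ + 1ξ₂.
Selectivity: 2ξ₁ / (2ξ₂) = 1.24 → ξ₁ = 1.24 ξ₂.
Substitute: (1·1.24 + 1) ξ₂ = 228.7 → ξ₂ = 102.1 lbmol/h, ξ₁ = 126.6 lbmol/h.
Outlet amounts (n = n₀ + Σ ν·ξ):
  Q: 552.3 − 1(126.6) − 1(102.1) = 323.6
  U: 0 + 2(126.6) = 253.2
  R: 0 + 2(102.1) = 204.2
Total out = 781 lbmol/h; y_U = 253.2 / 781 = 0.3242.

0.324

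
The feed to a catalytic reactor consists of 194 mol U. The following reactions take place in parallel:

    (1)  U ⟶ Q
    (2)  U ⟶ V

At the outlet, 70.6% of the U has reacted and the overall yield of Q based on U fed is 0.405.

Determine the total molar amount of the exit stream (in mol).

Yield of Q: 1ξ₁ / 194 = 0.405 → ξ₁ = 78.57 mol.
Conversion of U: 1ξ₁ + 1ξ₂ = 0.706 × 194 = 137 → ξ₂ = 58.39 mol.
Outlet amounts (n = n₀ + Σ ν·ξ):
  U: 194 − 1(78.57) − 1(58.39) = 57.04
  Q: 0 + 1(78.57) = 78.57
  V: 0 + 1(58.39) = 58.39
Total out = 57.04 + 78.57 + 58.39 = 194 mol.

194 mol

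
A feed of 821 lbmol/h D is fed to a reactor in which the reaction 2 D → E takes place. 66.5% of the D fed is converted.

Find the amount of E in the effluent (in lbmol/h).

D reacted = 0.665 × 821 = 546 lbmol/h; ν_D = −2, so ξ = 546/2 = 273 lbmol/h.
Outlet amounts (n = n₀ + ν ξ):
  D: 821 − 2(273) = 275
  E: 0 + 1(273) = 273

273 lbmol/h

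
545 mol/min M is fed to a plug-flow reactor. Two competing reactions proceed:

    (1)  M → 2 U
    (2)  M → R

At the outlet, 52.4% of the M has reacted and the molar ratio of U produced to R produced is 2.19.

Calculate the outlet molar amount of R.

Conversion of M: M consumed = 0.524 × 545 = 285.6 mol/min = 1ξ₁ + 1ξ₂.
Selectivity: 2ξ₁ / (1ξ₂) = 2.19 → ξ₁ = 1.095 ξ₂.
Substitute: (1·1.095 + 1) ξ₂ = 285.6 → ξ₂ = 136.3 mol/min, ξ₁ = 149.3 mol/min.
Outlet amounts (n = n₀ + Σ ν·ξ):
  M: 545 − 1(149.3) − 1(136.3) = 259.4
  U: 0 + 2(149.3) = 298.5
  R: 0 + 1(136.3) = 136.3

136 mol/min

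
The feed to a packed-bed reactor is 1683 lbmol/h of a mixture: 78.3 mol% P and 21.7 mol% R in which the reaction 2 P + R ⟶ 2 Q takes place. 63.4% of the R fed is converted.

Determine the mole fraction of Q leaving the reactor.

0.319

R reacted = 0.634 × 365.2 = 231.5 lbmol/h; ν_R = −1, so ξ = 231.5/1 = 231.5 lbmol/h.
Outlet amounts (n = n₀ + ν ξ):
  P: 1318 − 2(231.5) = 854.7
  R: 365.2 − 1(231.5) = 133.7
  Q: 0 + 2(231.5) = 463.1
Total out = 1451 lbmol/h; y_Q = 463.1 / 1451 = 0.3191.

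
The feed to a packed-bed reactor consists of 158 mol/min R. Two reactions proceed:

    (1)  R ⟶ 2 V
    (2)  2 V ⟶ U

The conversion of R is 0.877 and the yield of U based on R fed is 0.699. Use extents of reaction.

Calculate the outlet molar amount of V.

56.2 mol/min

Conversion of R: R consumed = 1ξ₁ = 0.877 × 158 → ξ₁ = 138.6 mol/min.
Yield of U: 1ξ₂ / 158 = 0.699 → ξ₂ = 110.4 mol/min.
Outlet amounts (n = n₀ + Σ ν·ξ):
  R: 158 − 1(138.6) = 19.43
  V: 0 + 2(138.6) − 2(110.4) = 56.25
  U: 0 + 1(110.4) = 110.4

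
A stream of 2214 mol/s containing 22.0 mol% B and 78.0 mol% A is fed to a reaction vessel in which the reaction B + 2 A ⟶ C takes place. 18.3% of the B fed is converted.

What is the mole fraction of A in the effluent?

0.761

B reacted = 0.183 × 487.1 = 89.14 mol/s; ν_B = −1, so ξ = 89.14/1 = 89.14 mol/s.
Outlet amounts (n = n₀ + ν ξ):
  B: 487.1 − 1(89.14) = 397.9
  A: 1727 − 2(89.14) = 1549
  C: 0 + 1(89.14) = 89.14
Total out = 2036 mol/s; y_A = 1549 / 2036 = 0.7607.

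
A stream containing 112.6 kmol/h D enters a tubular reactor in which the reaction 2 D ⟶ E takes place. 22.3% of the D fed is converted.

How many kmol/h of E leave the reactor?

12.6 kmol/h

D reacted = 0.223 × 112.6 = 25.11 kmol/h; ν_D = −2, so ξ = 25.11/2 = 12.55 kmol/h.
Outlet amounts (n = n₀ + ν ξ):
  D: 112.6 − 2(12.55) = 87.49
  E: 0 + 1(12.55) = 12.55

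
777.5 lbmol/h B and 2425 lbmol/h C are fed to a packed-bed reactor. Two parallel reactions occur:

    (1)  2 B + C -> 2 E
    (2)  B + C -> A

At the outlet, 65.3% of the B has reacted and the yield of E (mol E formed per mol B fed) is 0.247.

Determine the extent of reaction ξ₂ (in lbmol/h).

Yield of E: 2ξ₁ / 777.5 = 0.247 → ξ₁ = 96.02 lbmol/h.
Conversion of B: 2ξ₁ + 1ξ₂ = 0.653 × 777.5 = 507.7 → ξ₂ = 315.7 lbmol/h.
Outlet amounts (n = n₀ + Σ ν·ξ):
  B: 777.5 − 2(96.02) − 1(315.7) = 269.8
  C: 2425 − 1(96.02) − 1(315.7) = 2013
  E: 0 + 2(96.02) = 192
  A: 0 + 1(315.7) = 315.7

ξ₂ = 316 lbmol/h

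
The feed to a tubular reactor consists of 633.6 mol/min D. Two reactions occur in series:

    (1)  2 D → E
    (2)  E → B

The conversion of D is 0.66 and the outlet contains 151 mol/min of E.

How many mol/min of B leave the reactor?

Conversion of D: D consumed = 2ξ₁ = 0.66 × 633.6 → ξ₁ = 209.1 mol/min.
E balance: n_E = 0 + 1ξ₁ − 1ξ₂ = 151 → ξ₂ = (1·209.1 − 151)/1 = 58.09 mol/min.
Outlet amounts (n = n₀ + Σ ν·ξ):
  D: 633.6 − 2(209.1) = 215.4
  E: 0 + 1(209.1) − 1(58.09) = 151
  B: 0 + 1(58.09) = 58.09

58.1 mol/min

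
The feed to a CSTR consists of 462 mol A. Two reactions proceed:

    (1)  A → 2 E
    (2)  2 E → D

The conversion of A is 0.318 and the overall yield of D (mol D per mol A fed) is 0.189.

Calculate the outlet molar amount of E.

119 mol

Conversion of A: A consumed = 1ξ₁ = 0.318 × 462 → ξ₁ = 146.9 mol.
Yield of D: 1ξ₂ / 462 = 0.189 → ξ₂ = 87.32 mol.
Outlet amounts (n = n₀ + Σ ν·ξ):
  A: 462 − 1(146.9) = 315.1
  E: 0 + 2(146.9) − 2(87.32) = 119.2
  D: 0 + 1(87.32) = 87.32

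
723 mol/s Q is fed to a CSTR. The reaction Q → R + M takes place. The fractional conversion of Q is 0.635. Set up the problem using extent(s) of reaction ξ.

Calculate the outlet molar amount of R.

459 mol/s

Q reacted = 0.635 × 723 = 459.1 mol/s; ν_Q = −1, so ξ = 459.1/1 = 459.1 mol/s.
Outlet amounts (n = n₀ + ν ξ):
  Q: 723 − 1(459.1) = 263.9
  R: 0 + 1(459.1) = 459.1
  M: 0 + 1(459.1) = 459.1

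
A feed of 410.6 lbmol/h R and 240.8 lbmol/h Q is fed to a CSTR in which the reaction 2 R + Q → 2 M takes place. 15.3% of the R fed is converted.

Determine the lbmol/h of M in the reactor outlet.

62.8 lbmol/h

R reacted = 0.153 × 410.6 = 62.82 lbmol/h; ν_R = −2, so ξ = 62.82/2 = 31.41 lbmol/h.
Outlet amounts (n = n₀ + ν ξ):
  R: 410.6 − 2(31.41) = 347.8
  Q: 240.8 − 1(31.41) = 209.4
  M: 0 + 2(31.41) = 62.82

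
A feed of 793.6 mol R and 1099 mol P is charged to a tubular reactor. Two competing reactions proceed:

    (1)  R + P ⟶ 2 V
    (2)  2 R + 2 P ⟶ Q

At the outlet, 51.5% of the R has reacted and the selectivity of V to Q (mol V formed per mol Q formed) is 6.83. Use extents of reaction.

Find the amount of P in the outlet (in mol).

Conversion of R: R consumed = 0.515 × 793.6 = 408.7 mol = 1ξ₁ + 2ξ₂.
Selectivity: 2ξ₁ / (1ξ₂) = 6.83 → ξ₁ = 3.415 ξ₂.
Substitute: (1·3.415 + 2) ξ₂ = 408.7 → ξ₂ = 75.48 mol, ξ₁ = 257.8 mol.
Outlet amounts (n = n₀ + Σ ν·ξ):
  R: 793.6 − 1(257.8) − 2(75.48) = 384.9
  P: 1099 − 1(257.8) − 2(75.48) = 690.3
  V: 0 + 2(257.8) = 515.5
  Q: 0 + 1(75.48) = 75.48

690 mol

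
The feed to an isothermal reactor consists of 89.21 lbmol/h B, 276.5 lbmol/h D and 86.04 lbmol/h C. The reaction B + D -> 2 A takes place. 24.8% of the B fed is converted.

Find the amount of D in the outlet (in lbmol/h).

B reacted = 0.248 × 89.21 = 22.12 lbmol/h; ν_B = −1, so ξ = 22.12/1 = 22.12 lbmol/h.
Outlet amounts (n = n₀ + ν ξ):
  B: 89.21 − 1(22.12) = 67.09
  D: 276.5 − 1(22.12) = 254.4
  A: 0 + 2(22.12) = 44.25
  C: 86.04 (inert)

254 lbmol/h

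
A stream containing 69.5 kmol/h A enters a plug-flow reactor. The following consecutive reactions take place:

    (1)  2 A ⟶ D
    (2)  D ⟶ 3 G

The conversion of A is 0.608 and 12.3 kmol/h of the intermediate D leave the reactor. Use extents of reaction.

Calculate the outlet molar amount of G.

26.5 kmol/h

Conversion of A: A consumed = 2ξ₁ = 0.608 × 69.5 → ξ₁ = 21.13 kmol/h.
D balance: n_D = 0 + 1ξ₁ − 1ξ₂ = 12.3 → ξ₂ = (1·21.13 − 12.3)/1 = 8.828 kmol/h.
Outlet amounts (n = n₀ + Σ ν·ξ):
  A: 69.5 − 2(21.13) = 27.24
  D: 0 + 1(21.13) − 1(8.828) = 12.3
  G: 0 + 3(8.828) = 26.48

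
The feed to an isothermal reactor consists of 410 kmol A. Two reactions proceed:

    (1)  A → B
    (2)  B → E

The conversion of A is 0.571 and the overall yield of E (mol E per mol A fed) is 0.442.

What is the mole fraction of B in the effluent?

0.129

Conversion of A: A consumed = 1ξ₁ = 0.571 × 410 → ξ₁ = 234.1 kmol.
Yield of E: 1ξ₂ / 410 = 0.442 → ξ₂ = 181.2 kmol.
Outlet amounts (n = n₀ + Σ ν·ξ):
  A: 410 − 1(234.1) = 175.9
  B: 0 + 1(234.1) − 1(181.2) = 52.89
  E: 0 + 1(181.2) = 181.2
Total out = 410 kmol; y_B = 52.89 / 410 = 0.129.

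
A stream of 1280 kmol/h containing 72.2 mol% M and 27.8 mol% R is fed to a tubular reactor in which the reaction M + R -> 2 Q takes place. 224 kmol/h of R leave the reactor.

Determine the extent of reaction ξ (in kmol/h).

ξ = 132 kmol/h

For R: n = n₀ − 1ξ → 224 = 355.8 − 1ξ, giving ξ = 131.8 kmol/h.
Outlet amounts (n = n₀ + ν ξ):
  M: 924.2 − 1(131.8) = 792.3
  R: 355.8 − 1(131.8) = 224
  Q: 0 + 2(131.8) = 263.7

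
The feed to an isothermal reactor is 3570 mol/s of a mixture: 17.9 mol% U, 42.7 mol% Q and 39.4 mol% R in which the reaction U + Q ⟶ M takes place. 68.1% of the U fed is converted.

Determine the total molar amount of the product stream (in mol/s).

U reacted = 0.681 × 639 = 435.2 mol/s; ν_U = −1, so ξ = 435.2/1 = 435.2 mol/s.
Outlet amounts (n = n₀ + ν ξ):
  U: 639 − 1(435.2) = 203.9
  Q: 1524 − 1(435.2) = 1089
  M: 0 + 1(435.2) = 435.2
  R: 1407 (inert)
Total out = 203.9 + 1089 + 435.2 + 1407 = 3135 mol/s.

3130 mol/s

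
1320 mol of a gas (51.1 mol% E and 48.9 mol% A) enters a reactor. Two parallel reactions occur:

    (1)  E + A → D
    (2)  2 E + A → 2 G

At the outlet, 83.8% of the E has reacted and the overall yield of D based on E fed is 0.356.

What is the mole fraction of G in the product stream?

Yield of D: 1ξ₁ / 674.5 = 0.356 → ξ₁ = 240.1 mol.
Conversion of E: 1ξ₁ + 2ξ₂ = 0.838 × 674.5 = 565.2 → ξ₂ = 162.6 mol.
Outlet amounts (n = n₀ + Σ ν·ξ):
  E: 674.5 − 1(240.1) − 2(162.6) = 109.3
  A: 645.5 − 1(240.1) − 1(162.6) = 242.8
  D: 0 + 1(240.1) = 240.1
  G: 0 + 2(162.6) = 325.1
Total out = 917.3 mol; y_G = 325.1 / 917.3 = 0.3544.

0.354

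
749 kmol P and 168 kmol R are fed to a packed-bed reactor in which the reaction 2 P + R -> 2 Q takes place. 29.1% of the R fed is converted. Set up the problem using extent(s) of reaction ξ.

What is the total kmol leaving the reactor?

868 kmol

R reacted = 0.291 × 168 = 48.89 kmol; ν_R = −1, so ξ = 48.89/1 = 48.89 kmol.
Outlet amounts (n = n₀ + ν ξ):
  P: 749 − 2(48.89) = 651.2
  R: 168 − 1(48.89) = 119.1
  Q: 0 + 2(48.89) = 97.78
Total out = 651.2 + 119.1 + 97.78 = 868.1 kmol.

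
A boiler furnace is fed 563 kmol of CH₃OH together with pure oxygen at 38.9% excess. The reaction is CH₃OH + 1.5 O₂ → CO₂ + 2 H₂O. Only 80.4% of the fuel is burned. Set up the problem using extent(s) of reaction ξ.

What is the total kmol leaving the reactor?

1960 kmol

Stoichiometric O₂ = 1.5 × 563 = 844.5 kmol; O₂ fed = 844.5 × 1.389 = 1173 kmol.
Fuel reacted = 0.804 × 563 → ξ = 452.7 kmol.
Outlet (n = n₀ + ν ξ):
  CH₃OH: 563 − 1(452.7) = 110.3
  O₂: 1173 − 1.5(452.7) = 494
  CO₂: 0 + 1(452.7) = 452.7
  H₂O: 0 + 2(452.7) = 905.3
Total out = 110.3 + 494 + 452.7 + 905.3 = 1962 kmol.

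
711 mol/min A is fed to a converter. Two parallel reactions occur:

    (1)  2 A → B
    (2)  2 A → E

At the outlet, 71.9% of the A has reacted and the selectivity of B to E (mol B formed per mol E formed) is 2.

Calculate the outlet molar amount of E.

85.2 mol/min

Conversion of A: A consumed = 0.719 × 711 = 511.2 mol/min = 2ξ₁ + 2ξ₂.
Selectivity: 1ξ₁ / (1ξ₂) = 2 → ξ₁ = 2 ξ₂.
Substitute: (2·2 + 2) ξ₂ = 511.2 → ξ₂ = 85.2 mol/min, ξ₁ = 170.4 mol/min.
Outlet amounts (n = n₀ + Σ ν·ξ):
  A: 711 − 2(170.4) − 2(85.2) = 199.8
  B: 0 + 1(170.4) = 170.4
  E: 0 + 1(85.2) = 85.2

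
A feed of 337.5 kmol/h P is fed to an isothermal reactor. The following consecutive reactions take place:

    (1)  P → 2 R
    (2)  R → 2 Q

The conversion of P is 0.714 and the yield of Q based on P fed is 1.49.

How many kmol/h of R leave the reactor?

Conversion of P: P consumed = 1ξ₁ = 0.714 × 337.5 → ξ₁ = 241 kmol/h.
Yield of Q: 2ξ₂ / 337.5 = 1.49 → ξ₂ = 251.4 kmol/h.
Outlet amounts (n = n₀ + Σ ν·ξ):
  P: 337.5 − 1(241) = 96.53
  R: 0 + 2(241) − 1(251.4) = 230.5
  Q: 0 + 2(251.4) = 502.9

231 kmol/h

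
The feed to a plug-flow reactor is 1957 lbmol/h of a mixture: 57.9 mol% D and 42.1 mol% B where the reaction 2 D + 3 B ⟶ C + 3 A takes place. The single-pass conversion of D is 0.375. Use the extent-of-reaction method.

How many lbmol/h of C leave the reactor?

D reacted = 0.375 × 1133 = 424.9 lbmol/h; ν_D = −2, so ξ = 424.9/2 = 212.5 lbmol/h.
Outlet amounts (n = n₀ + ν ξ):
  D: 1133 − 2(212.5) = 708.2
  B: 823.9 − 3(212.5) = 186.5
  C: 0 + 1(212.5) = 212.5
  A: 0 + 3(212.5) = 637.4

212 lbmol/h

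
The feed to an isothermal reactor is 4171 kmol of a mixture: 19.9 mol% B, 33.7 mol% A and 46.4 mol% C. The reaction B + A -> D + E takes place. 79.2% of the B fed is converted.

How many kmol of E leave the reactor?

657 kmol

B reacted = 0.792 × 830 = 657.4 kmol; ν_B = −1, so ξ = 657.4/1 = 657.4 kmol.
Outlet amounts (n = n₀ + ν ξ):
  B: 830 − 1(657.4) = 172.6
  A: 1406 − 1(657.4) = 748.2
  D: 0 + 1(657.4) = 657.4
  E: 0 + 1(657.4) = 657.4
  C: 1935 (inert)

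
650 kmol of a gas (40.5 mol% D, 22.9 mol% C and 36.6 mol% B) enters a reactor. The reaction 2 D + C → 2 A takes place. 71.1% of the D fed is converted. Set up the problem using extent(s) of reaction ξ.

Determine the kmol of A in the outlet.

D reacted = 0.711 × 263.2 = 187.2 kmol; ν_D = −2, so ξ = 187.2/2 = 93.59 kmol.
Outlet amounts (n = n₀ + ν ξ):
  D: 263.2 − 2(93.59) = 76.08
  C: 148.8 − 1(93.59) = 55.26
  A: 0 + 2(93.59) = 187.2
  B: 237.9 (inert)

187 kmol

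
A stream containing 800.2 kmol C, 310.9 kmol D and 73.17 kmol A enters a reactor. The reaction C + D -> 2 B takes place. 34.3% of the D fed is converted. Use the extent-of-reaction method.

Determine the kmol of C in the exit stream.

D reacted = 0.343 × 310.9 = 106.6 kmol; ν_D = −1, so ξ = 106.6/1 = 106.6 kmol.
Outlet amounts (n = n₀ + ν ξ):
  C: 800.2 − 1(106.6) = 693.6
  D: 310.9 − 1(106.6) = 204.3
  B: 0 + 2(106.6) = 213.3
  A: 73.17 (inert)

694 kmol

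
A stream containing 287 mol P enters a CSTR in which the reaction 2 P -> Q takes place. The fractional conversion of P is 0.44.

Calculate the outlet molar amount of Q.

P reacted = 0.44 × 287 = 126.3 mol; ν_P = −2, so ξ = 126.3/2 = 63.14 mol.
Outlet amounts (n = n₀ + ν ξ):
  P: 287 − 2(63.14) = 160.7
  Q: 0 + 1(63.14) = 63.14

63.1 mol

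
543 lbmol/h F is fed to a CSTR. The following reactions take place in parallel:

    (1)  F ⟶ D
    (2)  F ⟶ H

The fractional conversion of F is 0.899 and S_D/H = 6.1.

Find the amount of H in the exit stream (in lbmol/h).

68.8 lbmol/h

Conversion of F: F consumed = 0.899 × 543 = 488.2 lbmol/h = 1ξ₁ + 1ξ₂.
Selectivity: 1ξ₁ / (1ξ₂) = 6.1 → ξ₁ = 6.1 ξ₂.
Substitute: (1·6.1 + 1) ξ₂ = 488.2 → ξ₂ = 68.75 lbmol/h, ξ₁ = 419.4 lbmol/h.
Outlet amounts (n = n₀ + Σ ν·ξ):
  F: 543 − 1(419.4) − 1(68.75) = 54.84
  D: 0 + 1(419.4) = 419.4
  H: 0 + 1(68.75) = 68.75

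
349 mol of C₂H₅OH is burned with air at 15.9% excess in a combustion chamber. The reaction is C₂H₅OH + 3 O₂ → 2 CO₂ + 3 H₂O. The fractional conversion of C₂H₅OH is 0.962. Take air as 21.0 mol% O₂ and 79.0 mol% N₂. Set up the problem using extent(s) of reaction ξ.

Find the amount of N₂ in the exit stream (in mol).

4560 mol

Stoichiometric O₂ = 3 × 349 = 1047 mol; O₂ fed = 1047 × 1.159 = 1213 mol.
N₂ fed = 1213 × 79/21 = 4565 mol.
Fuel reacted = 0.962 × 349 → ξ = 335.7 mol.
Outlet (n = n₀ + ν ξ):
  C₂H₅OH: 349 − 1(335.7) = 13.26
  O₂: 1213 − 3(335.7) = 206.3
  N₂: 4565 (inert)
  CO₂: 0 + 2(335.7) = 671.5
  H₂O: 0 + 3(335.7) = 1007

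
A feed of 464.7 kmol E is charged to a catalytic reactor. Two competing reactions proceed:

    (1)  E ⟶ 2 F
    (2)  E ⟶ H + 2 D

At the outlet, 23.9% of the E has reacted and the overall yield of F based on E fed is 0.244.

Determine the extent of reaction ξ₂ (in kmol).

Yield of F: 2ξ₁ / 464.7 = 0.244 → ξ₁ = 56.69 kmol.
Conversion of E: 1ξ₁ + 1ξ₂ = 0.239 × 464.7 = 111.1 → ξ₂ = 54.37 kmol.
Outlet amounts (n = n₀ + Σ ν·ξ):
  E: 464.7 − 1(56.69) − 1(54.37) = 353.6
  F: 0 + 2(56.69) = 113.4
  H: 0 + 1(54.37) = 54.37
  D: 0 + 2(54.37) = 108.7

ξ₂ = 54.4 kmol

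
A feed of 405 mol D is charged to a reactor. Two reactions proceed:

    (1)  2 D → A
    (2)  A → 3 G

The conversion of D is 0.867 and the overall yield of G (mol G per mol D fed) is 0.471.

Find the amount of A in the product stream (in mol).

112 mol

Conversion of D: D consumed = 2ξ₁ = 0.867 × 405 → ξ₁ = 175.6 mol.
Yield of G: 3ξ₂ / 405 = 0.471 → ξ₂ = 63.59 mol.
Outlet amounts (n = n₀ + Σ ν·ξ):
  D: 405 − 2(175.6) = 53.87
  A: 0 + 1(175.6) − 1(63.59) = 112
  G: 0 + 3(63.59) = 190.8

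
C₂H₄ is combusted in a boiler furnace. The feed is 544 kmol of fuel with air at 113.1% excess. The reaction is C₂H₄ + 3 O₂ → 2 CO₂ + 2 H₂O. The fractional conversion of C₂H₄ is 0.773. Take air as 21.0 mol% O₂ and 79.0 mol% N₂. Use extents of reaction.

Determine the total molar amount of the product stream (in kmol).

17100 kmol

Stoichiometric O₂ = 3 × 544 = 1632 kmol; O₂ fed = 1632 × 2.131 = 3478 kmol.
N₂ fed = 3478 × 79/21 = 13080 kmol.
Fuel reacted = 0.773 × 544 → ξ = 420.5 kmol.
Outlet (n = n₀ + ν ξ):
  C₂H₄: 544 − 1(420.5) = 123.5
  O₂: 3478 − 3(420.5) = 2216
  N₂: 13080 (inert)
  CO₂: 0 + 2(420.5) = 841
  H₂O: 0 + 2(420.5) = 841
Total out = 123.5 + 2216 + 13080 + 841 + 841 = 17100 kmol.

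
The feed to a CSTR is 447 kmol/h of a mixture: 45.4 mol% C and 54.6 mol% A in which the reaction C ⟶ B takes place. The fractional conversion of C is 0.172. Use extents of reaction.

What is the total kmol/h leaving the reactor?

C reacted = 0.172 × 202.9 = 34.91 kmol/h; ν_C = −1, so ξ = 34.91/1 = 34.91 kmol/h.
Outlet amounts (n = n₀ + ν ξ):
  C: 202.9 − 1(34.91) = 168
  B: 0 + 1(34.91) = 34.91
  A: 244.1 (inert)
Total out = 168 + 34.91 + 244.1 = 447 kmol/h.

447 kmol/h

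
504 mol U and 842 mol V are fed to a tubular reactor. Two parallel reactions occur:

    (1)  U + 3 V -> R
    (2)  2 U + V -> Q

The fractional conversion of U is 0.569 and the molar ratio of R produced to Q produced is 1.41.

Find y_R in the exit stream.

0.144

Conversion of U: U consumed = 0.569 × 504 = 286.8 mol = 1ξ₁ + 2ξ₂.
Selectivity: 1ξ₁ / (1ξ₂) = 1.41 → ξ₁ = 1.41 ξ₂.
Substitute: (1·1.41 + 2) ξ₂ = 286.8 → ξ₂ = 84.1 mol, ξ₁ = 118.6 mol.
Outlet amounts (n = n₀ + Σ ν·ξ):
  U: 504 − 1(118.6) − 2(84.1) = 217.2
  V: 842 − 3(118.6) − 1(84.1) = 402.2
  R: 0 + 1(118.6) = 118.6
  Q: 0 + 1(84.1) = 84.1
Total out = 822.1 mol; y_R = 118.6 / 822.1 = 0.1442.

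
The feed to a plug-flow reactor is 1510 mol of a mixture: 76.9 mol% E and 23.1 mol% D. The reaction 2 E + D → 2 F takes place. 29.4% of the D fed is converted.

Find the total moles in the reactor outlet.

1410 mol

D reacted = 0.294 × 348.8 = 102.6 mol; ν_D = −1, so ξ = 102.6/1 = 102.6 mol.
Outlet amounts (n = n₀ + ν ξ):
  E: 1161 − 2(102.6) = 956.1
  D: 348.8 − 1(102.6) = 246.3
  F: 0 + 2(102.6) = 205.1
Total out = 956.1 + 246.3 + 205.1 = 1407 mol.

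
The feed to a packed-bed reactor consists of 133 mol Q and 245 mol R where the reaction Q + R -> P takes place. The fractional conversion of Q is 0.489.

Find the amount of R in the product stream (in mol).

180 mol

Q reacted = 0.489 × 133 = 65.04 mol; ν_Q = −1, so ξ = 65.04/1 = 65.04 mol.
Outlet amounts (n = n₀ + ν ξ):
  Q: 133 − 1(65.04) = 67.96
  R: 245 − 1(65.04) = 180
  P: 0 + 1(65.04) = 65.04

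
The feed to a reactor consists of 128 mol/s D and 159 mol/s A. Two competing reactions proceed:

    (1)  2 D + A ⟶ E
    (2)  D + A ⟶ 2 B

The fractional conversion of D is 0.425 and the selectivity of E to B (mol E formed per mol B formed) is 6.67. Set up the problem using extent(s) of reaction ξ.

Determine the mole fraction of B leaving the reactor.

0.0168

Conversion of D: D consumed = 0.425 × 128 = 54.4 mol/s = 2ξ₁ + 1ξ₂.
Selectivity: 1ξ₁ / (2ξ₂) = 6.67 → ξ₁ = 13.34 ξ₂.
Substitute: (2·13.34 + 1) ξ₂ = 54.4 → ξ₂ = 1.965 mol/s, ξ₁ = 26.22 mol/s.
Outlet amounts (n = n₀ + Σ ν·ξ):
  D: 128 − 2(26.22) − 1(1.965) = 73.6
  A: 159 − 1(26.22) − 1(1.965) = 130.8
  E: 0 + 1(26.22) = 26.22
  B: 0 + 2(1.965) = 3.931
Total out = 234.6 mol/s; y_B = 3.931 / 234.6 = 0.01676.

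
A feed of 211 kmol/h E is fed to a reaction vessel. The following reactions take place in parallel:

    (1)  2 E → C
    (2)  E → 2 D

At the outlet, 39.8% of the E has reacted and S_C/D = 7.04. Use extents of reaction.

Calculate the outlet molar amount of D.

5.76 kmol/h

Conversion of E: E consumed = 0.398 × 211 = 83.98 kmol/h = 2ξ₁ + 1ξ₂.
Selectivity: 1ξ₁ / (2ξ₂) = 7.04 → ξ₁ = 14.08 ξ₂.
Substitute: (2·14.08 + 1) ξ₂ = 83.98 → ξ₂ = 2.88 kmol/h, ξ₁ = 40.55 kmol/h.
Outlet amounts (n = n₀ + Σ ν·ξ):
  E: 211 − 2(40.55) − 1(2.88) = 127
  C: 0 + 1(40.55) = 40.55
  D: 0 + 2(2.88) = 5.76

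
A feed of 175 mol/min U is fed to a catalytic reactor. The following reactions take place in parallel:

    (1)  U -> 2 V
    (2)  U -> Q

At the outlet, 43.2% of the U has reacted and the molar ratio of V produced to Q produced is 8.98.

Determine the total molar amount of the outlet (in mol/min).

237 mol/min

Conversion of U: U consumed = 0.432 × 175 = 75.6 mol/min = 1ξ₁ + 1ξ₂.
Selectivity: 2ξ₁ / (1ξ₂) = 8.98 → ξ₁ = 4.49 ξ₂.
Substitute: (1·4.49 + 1) ξ₂ = 75.6 → ξ₂ = 13.77 mol/min, ξ₁ = 61.83 mol/min.
Outlet amounts (n = n₀ + Σ ν·ξ):
  U: 175 − 1(61.83) − 1(13.77) = 99.4
  V: 0 + 2(61.83) = 123.7
  Q: 0 + 1(13.77) = 13.77
Total out = 99.4 + 123.7 + 13.77 = 236.8 mol/min.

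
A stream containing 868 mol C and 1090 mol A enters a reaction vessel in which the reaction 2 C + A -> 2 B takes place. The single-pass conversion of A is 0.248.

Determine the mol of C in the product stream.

327 mol

A reacted = 0.248 × 1090 = 270.3 mol; ν_A = −1, so ξ = 270.3/1 = 270.3 mol.
Outlet amounts (n = n₀ + ν ξ):
  C: 868 − 2(270.3) = 327.4
  A: 1090 − 1(270.3) = 819.7
  B: 0 + 2(270.3) = 540.6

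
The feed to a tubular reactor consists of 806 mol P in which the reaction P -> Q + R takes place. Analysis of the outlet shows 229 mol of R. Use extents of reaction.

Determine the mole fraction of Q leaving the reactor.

For R: n = n₀ + 1ξ → 229 = 0 + 1ξ, giving ξ = 229 mol.
Outlet amounts (n = n₀ + ν ξ):
  P: 806 − 1(229) = 577
  Q: 0 + 1(229) = 229
  R: 0 + 1(229) = 229
Total out = 1035 mol; y_Q = 229 / 1035 = 0.2213.

0.221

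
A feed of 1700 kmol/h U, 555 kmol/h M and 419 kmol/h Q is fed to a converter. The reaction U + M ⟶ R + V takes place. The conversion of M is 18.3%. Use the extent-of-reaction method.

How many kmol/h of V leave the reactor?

102 kmol/h

M reacted = 0.183 × 555 = 101.6 kmol/h; ν_M = −1, so ξ = 101.6/1 = 101.6 kmol/h.
Outlet amounts (n = n₀ + ν ξ):
  U: 1700 − 1(101.6) = 1598
  M: 555 − 1(101.6) = 453.4
  R: 0 + 1(101.6) = 101.6
  V: 0 + 1(101.6) = 101.6
  Q: 419 (inert)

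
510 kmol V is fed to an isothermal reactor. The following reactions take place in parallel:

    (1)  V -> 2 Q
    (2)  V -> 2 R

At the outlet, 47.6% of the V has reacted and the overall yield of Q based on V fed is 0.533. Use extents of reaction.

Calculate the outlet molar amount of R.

Yield of Q: 2ξ₁ / 510 = 0.533 → ξ₁ = 135.9 kmol.
Conversion of V: 1ξ₁ + 1ξ₂ = 0.476 × 510 = 242.8 → ξ₂ = 106.8 kmol.
Outlet amounts (n = n₀ + Σ ν·ξ):
  V: 510 − 1(135.9) − 1(106.8) = 267.2
  Q: 0 + 2(135.9) = 271.8
  R: 0 + 2(106.8) = 213.7

214 kmol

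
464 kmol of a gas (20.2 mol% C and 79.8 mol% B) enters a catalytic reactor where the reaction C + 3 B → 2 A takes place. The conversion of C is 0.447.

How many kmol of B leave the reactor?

245 kmol

C reacted = 0.447 × 93.73 = 41.9 kmol; ν_C = −1, so ξ = 41.9/1 = 41.9 kmol.
Outlet amounts (n = n₀ + ν ξ):
  C: 93.73 − 1(41.9) = 51.83
  B: 370.3 − 3(41.9) = 244.6
  A: 0 + 2(41.9) = 83.79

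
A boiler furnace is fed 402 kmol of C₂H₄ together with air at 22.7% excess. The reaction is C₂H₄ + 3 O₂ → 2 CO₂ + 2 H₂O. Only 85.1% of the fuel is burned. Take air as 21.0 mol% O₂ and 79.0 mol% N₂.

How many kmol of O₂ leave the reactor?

Stoichiometric O₂ = 3 × 402 = 1206 kmol; O₂ fed = 1206 × 1.227 = 1480 kmol.
N₂ fed = 1480 × 79/21 = 5567 kmol.
Fuel reacted = 0.851 × 402 → ξ = 342.1 kmol.
Outlet (n = n₀ + ν ξ):
  C₂H₄: 402 − 1(342.1) = 59.9
  O₂: 1480 − 3(342.1) = 453.5
  N₂: 5567 (inert)
  CO₂: 0 + 2(342.1) = 684.2
  H₂O: 0 + 2(342.1) = 684.2

453 kmol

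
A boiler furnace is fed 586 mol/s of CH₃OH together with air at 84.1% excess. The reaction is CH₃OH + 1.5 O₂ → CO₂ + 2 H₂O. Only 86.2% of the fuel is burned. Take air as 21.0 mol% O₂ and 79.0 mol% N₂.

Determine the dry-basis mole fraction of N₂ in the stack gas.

Stoichiometric O₂ = 1.5 × 586 = 879 mol/s; O₂ fed = 879 × 1.841 = 1618 mol/s.
N₂ fed = 1618 × 79/21 = 6088 mol/s.
Fuel reacted = 0.862 × 586 → ξ = 505.1 mol/s.
Outlet (n = n₀ + ν ξ):
  CH₃OH: 586 − 1(505.1) = 80.87
  O₂: 1618 − 1.5(505.1) = 860.5
  N₂: 6088 (inert)
  CO₂: 0 + 1(505.1) = 505.1
  H₂O: 0 + 2(505.1) = 1010
Dry total = 7534 mol/s; y_N₂ (dry) = 6088 / 7534 = 0.808.

0.808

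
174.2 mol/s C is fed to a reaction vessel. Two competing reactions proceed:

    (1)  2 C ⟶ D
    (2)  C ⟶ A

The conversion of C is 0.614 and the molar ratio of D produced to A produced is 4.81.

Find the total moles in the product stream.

126 mol/s

Conversion of C: C consumed = 0.614 × 174.2 = 107 mol/s = 2ξ₁ + 1ξ₂.
Selectivity: 1ξ₁ / (1ξ₂) = 4.81 → ξ₁ = 4.81 ξ₂.
Substitute: (2·4.81 + 1) ξ₂ = 107 → ξ₂ = 10.07 mol/s, ξ₁ = 48.44 mol/s.
Outlet amounts (n = n₀ + Σ ν·ξ):
  C: 174.2 − 2(48.44) − 1(10.07) = 67.24
  D: 0 + 1(48.44) = 48.44
  A: 0 + 1(10.07) = 10.07
Total out = 67.24 + 48.44 + 10.07 = 125.8 mol/s.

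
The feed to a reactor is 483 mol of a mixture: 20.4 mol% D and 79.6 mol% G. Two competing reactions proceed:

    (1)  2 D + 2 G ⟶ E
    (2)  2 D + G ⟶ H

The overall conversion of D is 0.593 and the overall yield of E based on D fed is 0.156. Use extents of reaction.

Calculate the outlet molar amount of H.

13.8 mol

Yield of E: 1ξ₁ / 98.53 = 0.156 → ξ₁ = 15.37 mol.
Conversion of D: 2ξ₁ + 2ξ₂ = 0.593 × 98.53 = 58.43 → ξ₂ = 13.84 mol.
Outlet amounts (n = n₀ + Σ ν·ξ):
  D: 98.53 − 2(15.37) − 2(13.84) = 40.1
  G: 384.5 − 2(15.37) − 1(13.84) = 339.9
  E: 0 + 1(15.37) = 15.37
  H: 0 + 1(13.84) = 13.84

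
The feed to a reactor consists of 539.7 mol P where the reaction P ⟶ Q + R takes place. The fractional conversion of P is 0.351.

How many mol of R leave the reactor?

P reacted = 0.351 × 539.7 = 189.4 mol; ν_P = −1, so ξ = 189.4/1 = 189.4 mol.
Outlet amounts (n = n₀ + ν ξ):
  P: 539.7 − 1(189.4) = 350.3
  Q: 0 + 1(189.4) = 189.4
  R: 0 + 1(189.4) = 189.4

189 mol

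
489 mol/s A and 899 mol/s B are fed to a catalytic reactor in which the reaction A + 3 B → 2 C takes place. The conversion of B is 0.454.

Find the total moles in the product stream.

1120 mol/s

B reacted = 0.454 × 899 = 408.1 mol/s; ν_B = −3, so ξ = 408.1/3 = 136 mol/s.
Outlet amounts (n = n₀ + ν ξ):
  A: 489 − 1(136) = 353
  B: 899 − 3(136) = 490.9
  C: 0 + 2(136) = 272.1
Total out = 353 + 490.9 + 272.1 = 1116 mol/s.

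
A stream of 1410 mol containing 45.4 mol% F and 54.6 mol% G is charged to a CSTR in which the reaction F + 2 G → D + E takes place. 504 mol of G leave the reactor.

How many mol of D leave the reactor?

For G: n = n₀ − 2ξ → 504 = 769.9 − 2ξ, giving ξ = 132.9 mol.
Outlet amounts (n = n₀ + ν ξ):
  F: 640.1 − 1(132.9) = 507.2
  G: 769.9 − 2(132.9) = 504
  D: 0 + 1(132.9) = 132.9
  E: 0 + 1(132.9) = 132.9

133 mol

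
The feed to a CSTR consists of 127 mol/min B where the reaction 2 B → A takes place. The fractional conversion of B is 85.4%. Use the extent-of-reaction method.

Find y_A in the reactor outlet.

0.745

B reacted = 0.854 × 127 = 108.5 mol/min; ν_B = −2, so ξ = 108.5/2 = 54.23 mol/min.
Outlet amounts (n = n₀ + ν ξ):
  B: 127 − 2(54.23) = 18.54
  A: 0 + 1(54.23) = 54.23
Total out = 72.77 mol/min; y_A = 54.23 / 72.77 = 0.7452.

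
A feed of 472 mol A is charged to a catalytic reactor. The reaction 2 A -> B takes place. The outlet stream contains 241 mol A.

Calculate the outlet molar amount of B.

116 mol

For A: n = n₀ − 2ξ → 241 = 472 − 2ξ, giving ξ = 115.5 mol.
Outlet amounts (n = n₀ + ν ξ):
  A: 472 − 2(115.5) = 241
  B: 0 + 1(115.5) = 115.5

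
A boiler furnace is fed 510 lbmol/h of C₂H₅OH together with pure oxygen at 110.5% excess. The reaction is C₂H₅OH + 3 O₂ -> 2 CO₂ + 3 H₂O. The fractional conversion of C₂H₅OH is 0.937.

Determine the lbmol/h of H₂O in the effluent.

1430 lbmol/h

Stoichiometric O₂ = 3 × 510 = 1530 lbmol/h; O₂ fed = 1530 × 2.105 = 3221 lbmol/h.
Fuel reacted = 0.937 × 510 → ξ = 477.9 lbmol/h.
Outlet (n = n₀ + ν ξ):
  C₂H₅OH: 510 − 1(477.9) = 32.13
  O₂: 3221 − 3(477.9) = 1787
  CO₂: 0 + 2(477.9) = 955.7
  H₂O: 0 + 3(477.9) = 1434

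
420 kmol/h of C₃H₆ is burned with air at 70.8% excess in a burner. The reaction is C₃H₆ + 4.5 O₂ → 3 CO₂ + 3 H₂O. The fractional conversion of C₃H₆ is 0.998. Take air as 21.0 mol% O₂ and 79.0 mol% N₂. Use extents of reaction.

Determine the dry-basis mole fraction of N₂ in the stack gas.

Stoichiometric O₂ = 4.5 × 420 = 1890 kmol/h; O₂ fed = 1890 × 1.708 = 3228 kmol/h.
N₂ fed = 3228 × 79/21 = 12140 kmol/h.
Fuel reacted = 0.998 × 420 → ξ = 419.2 kmol/h.
Outlet (n = n₀ + ν ξ):
  C₃H₆: 420 − 1(419.2) = 0.84
  O₂: 3228 − 4.5(419.2) = 1342
  N₂: 12140 (inert)
  CO₂: 0 + 3(419.2) = 1257
  H₂O: 0 + 3(419.2) = 1257
Dry total = 14740 kmol/h; y_N₂ (dry) = 12140 / 14740 = 0.8236.

0.824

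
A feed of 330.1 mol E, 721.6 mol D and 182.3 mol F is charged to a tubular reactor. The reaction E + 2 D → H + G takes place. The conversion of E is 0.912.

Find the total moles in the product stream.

E reacted = 0.912 × 330.1 = 301.1 mol; ν_E = −1, so ξ = 301.1/1 = 301.1 mol.
Outlet amounts (n = n₀ + ν ξ):
  E: 330.1 − 1(301.1) = 29.05
  D: 721.6 − 2(301.1) = 119.5
  H: 0 + 1(301.1) = 301.1
  G: 0 + 1(301.1) = 301.1
  F: 182.3 (inert)
Total out = 29.05 + 119.5 + 301.1 + 301.1 + 182.3 = 932.9 mol.

933 mol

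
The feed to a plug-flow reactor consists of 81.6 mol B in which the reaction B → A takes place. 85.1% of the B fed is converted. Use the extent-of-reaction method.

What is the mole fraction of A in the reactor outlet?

0.851

B reacted = 0.851 × 81.6 = 69.44 mol; ν_B = −1, so ξ = 69.44/1 = 69.44 mol.
Outlet amounts (n = n₀ + ν ξ):
  B: 81.6 − 1(69.44) = 12.16
  A: 0 + 1(69.44) = 69.44
Total out = 81.6 mol; y_A = 69.44 / 81.6 = 0.851.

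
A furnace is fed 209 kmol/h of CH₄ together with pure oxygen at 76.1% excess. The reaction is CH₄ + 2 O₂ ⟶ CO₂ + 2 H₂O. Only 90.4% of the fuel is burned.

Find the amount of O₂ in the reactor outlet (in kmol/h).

Stoichiometric O₂ = 2 × 209 = 418 kmol/h; O₂ fed = 418 × 1.761 = 736.1 kmol/h.
Fuel reacted = 0.904 × 209 → ξ = 188.9 kmol/h.
Outlet (n = n₀ + ν ξ):
  CH₄: 209 − 1(188.9) = 20.06
  O₂: 736.1 − 2(188.9) = 358.2
  CO₂: 0 + 1(188.9) = 188.9
  H₂O: 0 + 2(188.9) = 377.9

358 kmol/h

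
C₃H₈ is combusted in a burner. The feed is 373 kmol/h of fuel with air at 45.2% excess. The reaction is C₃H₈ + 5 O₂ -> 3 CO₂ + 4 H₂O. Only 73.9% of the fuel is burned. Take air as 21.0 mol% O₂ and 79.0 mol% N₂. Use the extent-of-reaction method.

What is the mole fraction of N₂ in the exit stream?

0.752

Stoichiometric O₂ = 5 × 373 = 1865 kmol/h; O₂ fed = 1865 × 1.452 = 2708 kmol/h.
N₂ fed = 2708 × 79/21 = 10190 kmol/h.
Fuel reacted = 0.739 × 373 → ξ = 275.6 kmol/h.
Outlet (n = n₀ + ν ξ):
  C₃H₈: 373 − 1(275.6) = 97.35
  O₂: 2708 − 5(275.6) = 1330
  N₂: 10190 (inert)
  CO₂: 0 + 3(275.6) = 826.9
  H₂O: 0 + 4(275.6) = 1103
Total out = 13540 kmol/h; y_N₂ = 10190 / 13540 = 0.7522.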